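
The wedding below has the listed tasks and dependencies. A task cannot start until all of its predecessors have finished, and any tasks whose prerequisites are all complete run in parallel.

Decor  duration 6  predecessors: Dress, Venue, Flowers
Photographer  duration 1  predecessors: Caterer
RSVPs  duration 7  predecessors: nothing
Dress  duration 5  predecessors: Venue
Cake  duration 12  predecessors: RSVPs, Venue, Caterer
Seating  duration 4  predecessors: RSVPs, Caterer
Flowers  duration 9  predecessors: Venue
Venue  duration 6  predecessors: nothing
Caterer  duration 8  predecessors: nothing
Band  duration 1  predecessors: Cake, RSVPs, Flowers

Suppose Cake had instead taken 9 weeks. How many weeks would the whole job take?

21

Actual critical path: Caterer→Cake→Band = 8+12+1 = 21 ⇒ 21 weeks.
Since Cake is critical, the -3 change carries straight to that chain (now 18 weeks).
The binding chain switches to Venue→Flowers→Decor = 6+9+6 = 21; finish 21 weeks.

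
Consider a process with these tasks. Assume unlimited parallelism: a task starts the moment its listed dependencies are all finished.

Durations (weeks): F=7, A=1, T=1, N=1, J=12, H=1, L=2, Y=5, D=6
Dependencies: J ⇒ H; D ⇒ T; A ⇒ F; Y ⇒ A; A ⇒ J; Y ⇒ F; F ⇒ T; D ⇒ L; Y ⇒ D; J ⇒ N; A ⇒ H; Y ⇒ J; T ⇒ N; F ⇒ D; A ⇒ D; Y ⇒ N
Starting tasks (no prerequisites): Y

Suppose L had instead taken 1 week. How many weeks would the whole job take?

21

Critical path before the change: Y→A→F→D→L = 5+1+7+6+2 = 21 giving 21 weeks.
Since L is critical, the -1 change carries straight to that chain (now 20 weeks).
The binding chain switches to Y→A→F→D→T→N = 5+1+7+6+1+1 = 21; finish 21 weeks.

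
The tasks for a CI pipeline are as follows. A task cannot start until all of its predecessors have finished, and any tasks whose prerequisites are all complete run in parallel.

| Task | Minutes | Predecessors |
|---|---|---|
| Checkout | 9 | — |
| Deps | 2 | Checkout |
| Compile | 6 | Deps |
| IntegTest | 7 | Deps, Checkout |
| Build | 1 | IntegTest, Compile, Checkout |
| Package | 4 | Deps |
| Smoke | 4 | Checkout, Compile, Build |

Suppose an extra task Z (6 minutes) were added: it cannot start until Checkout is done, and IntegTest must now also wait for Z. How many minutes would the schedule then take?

Originally the schedule takes 23 minutes.
With Z inserted, IntegTest now waits for max(Deps, Checkout, Z).
New critical path: Checkout→Z→IntegTest→Build→Smoke = 9+6+7+1+4 = 27 ⇒ 27 minutes.

27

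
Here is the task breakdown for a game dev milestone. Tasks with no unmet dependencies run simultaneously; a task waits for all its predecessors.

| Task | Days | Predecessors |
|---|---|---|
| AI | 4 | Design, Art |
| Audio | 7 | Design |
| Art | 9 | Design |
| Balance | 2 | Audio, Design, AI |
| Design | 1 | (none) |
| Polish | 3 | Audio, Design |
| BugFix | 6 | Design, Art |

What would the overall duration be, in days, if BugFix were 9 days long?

Baseline: Design→Art→BugFix = 1+9+6 = 16 → 16 days.
BugFix is on the critical path; changing it to 9 makes that path 19 days.
The critical path is still Design→Art→BugFix; finish is now 19 days.

19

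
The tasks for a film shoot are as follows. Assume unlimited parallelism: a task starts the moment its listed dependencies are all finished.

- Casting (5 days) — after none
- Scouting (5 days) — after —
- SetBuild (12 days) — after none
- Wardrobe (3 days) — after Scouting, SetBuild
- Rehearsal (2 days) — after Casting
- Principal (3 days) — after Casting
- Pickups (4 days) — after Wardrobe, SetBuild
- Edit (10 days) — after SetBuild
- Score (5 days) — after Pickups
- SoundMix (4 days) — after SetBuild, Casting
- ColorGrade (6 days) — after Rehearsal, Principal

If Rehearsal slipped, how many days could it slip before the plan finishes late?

Critical path: SetBuild→Wardrobe→Pickups→Score = 12+3+4+5 = 24, so the finish is 24 days.
The longest chain containing Rehearsal totals 13 days.
So Rehearsal can slip 18 − 7 = 11 days.

11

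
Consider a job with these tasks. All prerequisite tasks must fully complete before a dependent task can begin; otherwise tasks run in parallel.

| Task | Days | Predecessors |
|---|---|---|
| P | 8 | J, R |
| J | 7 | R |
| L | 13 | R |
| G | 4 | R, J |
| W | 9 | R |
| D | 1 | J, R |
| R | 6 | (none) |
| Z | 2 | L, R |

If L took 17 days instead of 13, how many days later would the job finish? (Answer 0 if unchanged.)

As given, the longest chain is R→L→Z = 6+13+2 = 21, so the finish is 21 days.
L is on the critical path; changing it to 17 makes that path 25 days.
The critical path is still R→L→Z; finish is now 25 days.
Change in finish: 25 − 21 = +4 days.

4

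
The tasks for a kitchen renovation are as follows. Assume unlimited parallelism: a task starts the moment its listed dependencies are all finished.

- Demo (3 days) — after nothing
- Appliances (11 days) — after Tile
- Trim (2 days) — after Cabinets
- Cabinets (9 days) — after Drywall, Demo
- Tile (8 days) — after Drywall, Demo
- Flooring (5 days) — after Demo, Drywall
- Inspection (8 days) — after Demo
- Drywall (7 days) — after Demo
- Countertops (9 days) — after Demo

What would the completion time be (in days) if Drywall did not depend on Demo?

26

With the dependency in place, Demo→Drywall→Tile→Appliances = 3+7+8+11 = 29 sets the finish at 29 days.
Without Demo→Drywall, Drywall's earliest start moves from 3 to 0.
After: Drywall→Tile→Appliances = 7+8+11 = 26 → 26 days.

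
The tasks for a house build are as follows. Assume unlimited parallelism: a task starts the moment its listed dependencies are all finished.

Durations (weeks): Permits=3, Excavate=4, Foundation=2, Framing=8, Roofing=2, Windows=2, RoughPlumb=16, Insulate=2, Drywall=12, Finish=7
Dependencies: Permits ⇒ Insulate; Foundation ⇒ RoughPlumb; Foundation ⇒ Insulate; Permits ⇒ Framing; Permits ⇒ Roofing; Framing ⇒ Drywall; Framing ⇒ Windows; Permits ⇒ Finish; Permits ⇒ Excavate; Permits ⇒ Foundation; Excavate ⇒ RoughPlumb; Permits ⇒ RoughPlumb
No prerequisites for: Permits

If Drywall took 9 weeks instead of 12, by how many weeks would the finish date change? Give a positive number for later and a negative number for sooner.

0

The binding path is Permits→Framing→Drywall = 3+8+12 = 23; finish at 23 weeks.
Since Drywall is critical, the -3 change carries straight to that chain (now 20 weeks).
New critical path: Permits→Excavate→RoughPlumb = 3+4+16 = 23 ⇒ 23 weeks.
Change in finish: 23 − 23 = +0 weeks.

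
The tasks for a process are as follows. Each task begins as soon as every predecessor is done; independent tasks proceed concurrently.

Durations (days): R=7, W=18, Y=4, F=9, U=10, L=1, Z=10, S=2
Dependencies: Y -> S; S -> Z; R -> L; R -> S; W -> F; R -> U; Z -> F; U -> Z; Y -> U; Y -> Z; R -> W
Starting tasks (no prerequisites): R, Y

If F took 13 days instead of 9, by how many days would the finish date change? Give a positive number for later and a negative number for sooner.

The binding path is R→U→Z→F = 7+10+10+9 = 36; finish at 36 days.
F lies on that path, so at 13 days the path becomes 40 days.
The critical path is still R→U→Z→F; finish is now 40 days.
Change in finish: 40 − 36 = +4 days.

4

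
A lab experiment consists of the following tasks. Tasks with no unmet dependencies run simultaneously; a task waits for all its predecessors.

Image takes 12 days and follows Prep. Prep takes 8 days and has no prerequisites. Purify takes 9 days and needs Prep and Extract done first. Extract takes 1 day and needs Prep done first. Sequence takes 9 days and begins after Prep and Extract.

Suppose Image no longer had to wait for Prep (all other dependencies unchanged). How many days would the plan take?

18

With the dependency in place, Prep→Image = 8+12 = 20 sets the finish at 20 days.
Without Prep→Image, Image's earliest start moves from 8 to 0.
The longest chain is now Prep→Extract→Sequence = 8+1+9 = 18, so the plan takes 18 days.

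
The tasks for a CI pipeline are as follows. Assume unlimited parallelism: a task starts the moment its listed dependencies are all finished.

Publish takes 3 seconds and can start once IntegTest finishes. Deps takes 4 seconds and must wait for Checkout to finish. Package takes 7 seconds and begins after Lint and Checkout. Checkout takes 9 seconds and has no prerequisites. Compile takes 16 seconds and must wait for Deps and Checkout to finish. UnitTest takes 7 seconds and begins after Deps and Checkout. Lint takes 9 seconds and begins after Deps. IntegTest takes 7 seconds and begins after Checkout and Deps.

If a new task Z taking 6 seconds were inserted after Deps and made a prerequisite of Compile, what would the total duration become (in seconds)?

35

Originally the plan takes 29 seconds.
With Z inserted, Compile now waits for max(Deps, Checkout, Z).
New critical path: Checkout→Deps→Z→Compile = 9+4+6+16 = 35 ⇒ 35 seconds.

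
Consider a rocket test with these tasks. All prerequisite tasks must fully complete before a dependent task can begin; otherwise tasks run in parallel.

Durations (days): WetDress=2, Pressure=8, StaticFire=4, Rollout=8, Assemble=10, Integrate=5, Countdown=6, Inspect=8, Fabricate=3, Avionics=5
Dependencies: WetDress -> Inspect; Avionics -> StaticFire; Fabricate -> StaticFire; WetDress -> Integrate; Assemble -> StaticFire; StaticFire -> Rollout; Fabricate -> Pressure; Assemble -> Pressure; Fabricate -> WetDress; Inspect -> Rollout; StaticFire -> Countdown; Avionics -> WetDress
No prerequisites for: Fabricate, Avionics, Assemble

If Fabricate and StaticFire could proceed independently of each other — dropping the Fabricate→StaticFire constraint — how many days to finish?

With the dependency in place, Avionics→WetDress→Inspect→Rollout = 5+2+8+8 = 23 sets the finish at 23 days.
Dropping Fabricate→StaticFire doesn't change StaticFire's earliest start (10); another predecessor still binds.
New critical path: Avionics→WetDress→Inspect→Rollout = 5+2+8+8 = 23 ⇒ 23 days.

23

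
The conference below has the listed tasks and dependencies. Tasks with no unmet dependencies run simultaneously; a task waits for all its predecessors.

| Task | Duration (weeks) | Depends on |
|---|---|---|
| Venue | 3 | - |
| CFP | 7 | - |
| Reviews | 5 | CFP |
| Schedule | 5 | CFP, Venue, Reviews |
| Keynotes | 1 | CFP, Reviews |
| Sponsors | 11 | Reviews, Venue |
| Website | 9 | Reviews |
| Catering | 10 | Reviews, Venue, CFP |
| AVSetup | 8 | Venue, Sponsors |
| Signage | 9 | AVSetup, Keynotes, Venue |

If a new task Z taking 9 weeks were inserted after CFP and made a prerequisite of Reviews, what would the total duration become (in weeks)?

Originally the plan takes 40 weeks.
With Z inserted, Reviews now waits for max(CFP, Z).
New critical path: CFP→Z→Reviews→Sponsors→AVSetup→Signage = 7+9+5+11+8+9 = 49 ⇒ 49 weeks.

49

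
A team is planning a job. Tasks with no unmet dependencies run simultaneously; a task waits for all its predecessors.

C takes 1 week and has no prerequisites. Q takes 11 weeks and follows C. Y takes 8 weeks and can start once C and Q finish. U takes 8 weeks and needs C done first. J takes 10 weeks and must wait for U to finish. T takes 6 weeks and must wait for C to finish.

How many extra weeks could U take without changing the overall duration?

1

Critical path: C→Q→Y = 1+11+8 = 20, so the finish is 20 weeks.
Longest path through U: 19 weeks (earliest finish 9, latest finish 10).
Slack of U = 2 − 1 = 1 week.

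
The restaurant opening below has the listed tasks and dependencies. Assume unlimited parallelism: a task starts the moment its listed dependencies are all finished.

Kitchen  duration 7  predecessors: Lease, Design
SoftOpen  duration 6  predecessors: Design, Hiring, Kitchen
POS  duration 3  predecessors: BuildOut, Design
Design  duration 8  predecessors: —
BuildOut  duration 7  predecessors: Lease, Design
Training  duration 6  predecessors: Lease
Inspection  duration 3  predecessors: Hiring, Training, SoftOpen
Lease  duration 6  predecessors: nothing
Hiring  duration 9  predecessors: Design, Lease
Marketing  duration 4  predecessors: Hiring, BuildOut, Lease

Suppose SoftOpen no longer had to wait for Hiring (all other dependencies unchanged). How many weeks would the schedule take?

With the dependency in place, Design→Hiring→SoftOpen→Inspection = 8+9+6+3 = 26 sets the finish at 26 weeks.
Without Hiring→SoftOpen, SoftOpen's earliest start moves from 17 to 15.
New critical path: Design→Kitchen→SoftOpen→Inspection = 8+7+6+3 = 24 ⇒ 24 weeks.

24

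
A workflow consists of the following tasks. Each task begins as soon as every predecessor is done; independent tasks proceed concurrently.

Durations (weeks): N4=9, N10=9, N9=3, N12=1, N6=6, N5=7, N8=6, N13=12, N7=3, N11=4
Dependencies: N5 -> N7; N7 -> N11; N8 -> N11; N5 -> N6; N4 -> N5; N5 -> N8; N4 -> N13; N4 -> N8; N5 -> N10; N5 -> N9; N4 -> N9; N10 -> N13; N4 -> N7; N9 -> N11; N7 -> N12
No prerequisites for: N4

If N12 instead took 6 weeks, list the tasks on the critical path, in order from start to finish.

N4, N5, N10, N13

Critical path before the change: N4→N5→N10→N13 = 9+7+9+12 = 37 giving 37 weeks.
N12 is off the critical path — its longest chain is 20 weeks, giving 17 of slack.
That remains the longest chain; total 37 weeks.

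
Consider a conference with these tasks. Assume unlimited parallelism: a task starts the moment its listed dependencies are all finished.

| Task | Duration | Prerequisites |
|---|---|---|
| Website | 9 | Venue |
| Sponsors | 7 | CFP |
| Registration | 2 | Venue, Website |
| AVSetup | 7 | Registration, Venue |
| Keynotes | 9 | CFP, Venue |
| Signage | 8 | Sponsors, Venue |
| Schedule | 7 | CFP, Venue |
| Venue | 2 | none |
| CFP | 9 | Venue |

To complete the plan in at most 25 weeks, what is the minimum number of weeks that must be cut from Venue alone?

1

Current finish: 26 weeks; target: 25.
Venue is on every critical path, so each week cut from Venue cuts the finish by one (this holds down to a finish of 25).
Need 26 − 25 = 1 week off Venue → Venue becomes 1 week, finish becomes 25.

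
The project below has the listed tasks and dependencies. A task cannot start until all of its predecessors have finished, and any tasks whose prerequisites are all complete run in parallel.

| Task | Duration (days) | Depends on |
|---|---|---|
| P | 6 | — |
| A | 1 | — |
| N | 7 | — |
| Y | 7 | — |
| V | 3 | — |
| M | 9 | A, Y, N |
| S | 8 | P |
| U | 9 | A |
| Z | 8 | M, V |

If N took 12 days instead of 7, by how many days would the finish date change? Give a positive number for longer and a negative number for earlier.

Baseline: N→M→Z = 7+9+8 = 24 → 24 days.
N is on the critical path; changing it to 12 makes that path 29 days.
The critical path is still N→M→Z; finish is now 29 days.
Change in finish: 29 − 24 = +5 days.

5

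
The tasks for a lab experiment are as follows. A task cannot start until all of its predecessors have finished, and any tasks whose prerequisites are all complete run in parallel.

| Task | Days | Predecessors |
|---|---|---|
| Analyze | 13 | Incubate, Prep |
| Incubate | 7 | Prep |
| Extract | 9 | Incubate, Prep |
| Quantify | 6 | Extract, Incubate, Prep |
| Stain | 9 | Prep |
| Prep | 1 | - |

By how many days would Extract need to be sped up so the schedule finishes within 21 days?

2

Current finish: 23 days; target: 21.
Extract is on every critical path, so each day cut from Extract cuts the finish by one (this holds down to a finish of 21).
Need 23 − 21 = 2 days off Extract → Extract becomes 7 days, finish becomes 21.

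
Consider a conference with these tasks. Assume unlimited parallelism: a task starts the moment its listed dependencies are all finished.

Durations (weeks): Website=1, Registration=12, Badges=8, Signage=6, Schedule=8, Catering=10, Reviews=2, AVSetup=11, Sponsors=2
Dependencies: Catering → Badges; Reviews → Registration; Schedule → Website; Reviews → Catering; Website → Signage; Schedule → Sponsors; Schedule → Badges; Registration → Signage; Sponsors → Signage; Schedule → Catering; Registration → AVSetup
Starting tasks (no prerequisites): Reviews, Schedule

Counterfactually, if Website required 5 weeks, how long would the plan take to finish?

Actual critical path: Schedule→Catering→Badges = 8+10+8 = 26 ⇒ 26 weeks.
Website is off the critical path — its longest chain is 15 weeks, giving 11 of slack.
That remains the longest chain; total 26 weeks.

26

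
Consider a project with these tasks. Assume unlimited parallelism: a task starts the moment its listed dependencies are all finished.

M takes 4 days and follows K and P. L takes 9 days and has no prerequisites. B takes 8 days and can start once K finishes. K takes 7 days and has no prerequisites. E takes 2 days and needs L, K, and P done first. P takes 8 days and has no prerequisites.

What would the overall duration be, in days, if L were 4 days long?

15

Critical path before the change: K→B = 7+8 = 15 giving 15 days.
The longest path through L is only 11 days, so L has float 4.
The critical path is still K→B; finish is now 15 days.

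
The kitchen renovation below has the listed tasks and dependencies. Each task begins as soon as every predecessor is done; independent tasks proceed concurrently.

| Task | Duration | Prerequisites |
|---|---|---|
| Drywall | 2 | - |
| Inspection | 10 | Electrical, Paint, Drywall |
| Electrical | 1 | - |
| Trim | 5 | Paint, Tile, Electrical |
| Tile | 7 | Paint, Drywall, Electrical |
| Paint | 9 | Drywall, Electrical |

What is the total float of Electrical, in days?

1

The longest chain is Drywall→Paint→Tile→Trim = 2+9+7+5 = 23; overall finish 23 days.
Electrical finishes as early as 1 and must finish by 2.
So Electrical can slip 2 − 1 = 1 day.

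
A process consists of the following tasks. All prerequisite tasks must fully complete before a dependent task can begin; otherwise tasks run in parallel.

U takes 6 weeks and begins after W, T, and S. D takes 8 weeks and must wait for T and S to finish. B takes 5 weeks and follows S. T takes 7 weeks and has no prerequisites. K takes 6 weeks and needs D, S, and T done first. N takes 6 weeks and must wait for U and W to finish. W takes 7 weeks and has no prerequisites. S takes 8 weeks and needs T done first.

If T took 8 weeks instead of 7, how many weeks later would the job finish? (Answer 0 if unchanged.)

As given, the longest chain is T→S→D→K = 7+8+8+6 = 29, so the finish is 29 weeks.
T is on the critical path; changing it to 8 makes that path 30 weeks.
The critical path is still T→S→D→K; finish is now 30 weeks.
Change in finish: 30 − 29 = +1 weeks.

1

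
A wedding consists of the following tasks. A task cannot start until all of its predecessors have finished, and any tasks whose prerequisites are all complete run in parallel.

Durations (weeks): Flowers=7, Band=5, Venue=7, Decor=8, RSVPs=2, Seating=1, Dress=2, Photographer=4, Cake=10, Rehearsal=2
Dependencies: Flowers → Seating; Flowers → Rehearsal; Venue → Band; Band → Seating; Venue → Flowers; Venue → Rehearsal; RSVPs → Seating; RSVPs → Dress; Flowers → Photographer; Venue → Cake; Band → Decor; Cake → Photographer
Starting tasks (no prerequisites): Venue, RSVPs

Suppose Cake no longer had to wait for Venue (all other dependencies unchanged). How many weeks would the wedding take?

20

With the dependency in place, Venue→Cake→Photographer = 7+10+4 = 21 sets the finish at 21 weeks.
Without Venue→Cake, Cake's earliest start moves from 7 to 0.
New critical path: Venue→Band→Decor = 7+5+8 = 20 ⇒ 20 weeks.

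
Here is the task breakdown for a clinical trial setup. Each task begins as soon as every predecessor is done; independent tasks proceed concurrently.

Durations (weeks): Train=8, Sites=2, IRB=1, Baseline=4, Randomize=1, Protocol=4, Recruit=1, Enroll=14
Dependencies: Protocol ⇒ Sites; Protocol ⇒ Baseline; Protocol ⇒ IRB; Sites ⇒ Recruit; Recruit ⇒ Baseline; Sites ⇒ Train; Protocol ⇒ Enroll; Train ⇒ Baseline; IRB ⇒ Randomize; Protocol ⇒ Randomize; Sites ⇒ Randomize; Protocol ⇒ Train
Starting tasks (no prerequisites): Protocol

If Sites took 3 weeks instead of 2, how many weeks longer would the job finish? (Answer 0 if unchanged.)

1

Baseline: Protocol→Sites→Train→Baseline = 4+2+8+4 = 18 → 18 weeks.
Sites is on the critical path; changing it to 3 makes that path 19 weeks.
That remains the longest chain; total 19 weeks.
Change in finish: 19 − 18 = +1 weeks.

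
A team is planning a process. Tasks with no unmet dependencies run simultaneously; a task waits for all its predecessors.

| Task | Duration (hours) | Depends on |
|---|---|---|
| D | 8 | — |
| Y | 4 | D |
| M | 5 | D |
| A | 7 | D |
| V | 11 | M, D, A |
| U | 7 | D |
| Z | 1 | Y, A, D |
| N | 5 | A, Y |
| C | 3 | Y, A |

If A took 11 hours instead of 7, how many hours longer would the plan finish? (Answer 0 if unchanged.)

4

Critical path before the change: D→A→V = 8+7+11 = 26 giving 26 hours.
A lies on that path, so at 11 hours the path becomes 30 hours.
That remains the longest chain; total 30 hours.
Change in finish: 30 − 26 = +4 hours.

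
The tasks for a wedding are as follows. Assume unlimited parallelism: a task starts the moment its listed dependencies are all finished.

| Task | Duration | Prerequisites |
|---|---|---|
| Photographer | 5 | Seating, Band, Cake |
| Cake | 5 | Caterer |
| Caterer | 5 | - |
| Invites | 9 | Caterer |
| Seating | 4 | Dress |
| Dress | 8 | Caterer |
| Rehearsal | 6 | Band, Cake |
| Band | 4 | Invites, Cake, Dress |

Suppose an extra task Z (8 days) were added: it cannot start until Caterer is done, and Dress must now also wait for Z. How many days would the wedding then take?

Originally the wedding takes 24 days.
With Z inserted, Dress now waits for max(Caterer, Z).
New critical path: Caterer→Z→Dress→Band→Rehearsal = 5+8+8+4+6 = 31 ⇒ 31 days.

31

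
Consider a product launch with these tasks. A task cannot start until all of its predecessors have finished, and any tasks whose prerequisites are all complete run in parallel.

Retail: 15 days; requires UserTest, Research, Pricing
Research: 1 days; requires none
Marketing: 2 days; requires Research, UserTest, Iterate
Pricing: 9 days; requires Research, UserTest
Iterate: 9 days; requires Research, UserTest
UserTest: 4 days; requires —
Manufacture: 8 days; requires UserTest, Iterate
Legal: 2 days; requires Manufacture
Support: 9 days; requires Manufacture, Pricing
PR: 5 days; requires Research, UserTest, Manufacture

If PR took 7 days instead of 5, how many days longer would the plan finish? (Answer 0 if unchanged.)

The binding path is UserTest→Iterate→Manufacture→Support = 4+9+8+9 = 30; finish at 30 days.
PR has 4 days of float (longest path through it is 26).
No other chain overtakes it, so the finish is 30 days.
Change in finish: 30 − 30 = +0 days.

0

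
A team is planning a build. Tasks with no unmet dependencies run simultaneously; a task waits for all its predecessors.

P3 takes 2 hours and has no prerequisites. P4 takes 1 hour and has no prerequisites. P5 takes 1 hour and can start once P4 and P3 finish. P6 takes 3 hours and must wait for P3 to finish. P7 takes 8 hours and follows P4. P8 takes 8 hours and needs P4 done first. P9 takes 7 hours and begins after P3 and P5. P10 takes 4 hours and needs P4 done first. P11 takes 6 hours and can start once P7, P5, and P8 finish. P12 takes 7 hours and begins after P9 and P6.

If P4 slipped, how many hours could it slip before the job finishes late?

1

The longest chain is P3→P5→P9→P12 = 2+1+7+7 = 17; overall finish 17 hours.
P4 finishes as early as 1 and must finish by 2.
Slack of P4 = 1 − 0 = 1 hour.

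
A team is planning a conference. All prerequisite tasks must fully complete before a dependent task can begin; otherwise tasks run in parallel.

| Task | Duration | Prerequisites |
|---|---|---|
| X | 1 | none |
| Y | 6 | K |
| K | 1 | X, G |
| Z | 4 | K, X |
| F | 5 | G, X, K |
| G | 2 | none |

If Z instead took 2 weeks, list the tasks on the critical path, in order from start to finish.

Critical path before the change: G→K→Y = 2+1+6 = 9 giving 9 weeks.
The longest path through Z is only 7 weeks, so Z has float 2.
The critical path is still G→K→Y; finish is now 9 weeks.

G, K, Y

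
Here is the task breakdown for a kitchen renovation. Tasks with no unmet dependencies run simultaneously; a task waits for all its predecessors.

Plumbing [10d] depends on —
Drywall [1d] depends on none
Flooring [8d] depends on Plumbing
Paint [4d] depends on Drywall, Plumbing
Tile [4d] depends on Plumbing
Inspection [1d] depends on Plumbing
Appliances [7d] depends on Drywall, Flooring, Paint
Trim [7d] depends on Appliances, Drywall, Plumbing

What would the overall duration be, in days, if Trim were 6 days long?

31

As given, the longest chain is Plumbing→Flooring→Appliances→Trim = 10+8+7+7 = 32, so the finish is 32 days.
Trim lies on that path, so at 6 days the path becomes 31 days.
The critical path is still Plumbing→Flooring→Appliances→Trim; finish is now 31 days.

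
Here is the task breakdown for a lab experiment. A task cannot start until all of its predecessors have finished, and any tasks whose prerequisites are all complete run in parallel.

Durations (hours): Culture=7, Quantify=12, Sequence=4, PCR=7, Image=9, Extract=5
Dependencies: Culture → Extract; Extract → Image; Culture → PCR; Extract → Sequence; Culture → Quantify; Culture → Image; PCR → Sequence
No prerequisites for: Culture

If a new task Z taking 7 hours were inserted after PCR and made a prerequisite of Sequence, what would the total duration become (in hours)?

Originally the plan takes 21 hours.
With Z inserted, Sequence now waits for max(PCR, Extract, Z).
New critical path: Culture→PCR→Z→Sequence = 7+7+7+4 = 25 ⇒ 25 hours.

25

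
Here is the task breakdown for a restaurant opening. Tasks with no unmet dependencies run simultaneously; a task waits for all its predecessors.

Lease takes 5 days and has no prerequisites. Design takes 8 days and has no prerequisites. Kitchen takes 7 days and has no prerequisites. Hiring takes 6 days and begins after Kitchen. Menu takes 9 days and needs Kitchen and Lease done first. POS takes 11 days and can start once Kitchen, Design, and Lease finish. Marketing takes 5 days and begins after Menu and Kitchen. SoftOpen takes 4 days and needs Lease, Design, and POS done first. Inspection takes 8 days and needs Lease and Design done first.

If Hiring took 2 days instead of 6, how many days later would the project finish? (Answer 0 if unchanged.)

0

Critical path before the change: Design→POS→SoftOpen = 8+11+4 = 23 giving 23 days.
Hiring has 10 days of float (longest path through it is 13).
No other chain overtakes it, so the finish is 23 days.
Change in finish: 23 − 23 = +0 days.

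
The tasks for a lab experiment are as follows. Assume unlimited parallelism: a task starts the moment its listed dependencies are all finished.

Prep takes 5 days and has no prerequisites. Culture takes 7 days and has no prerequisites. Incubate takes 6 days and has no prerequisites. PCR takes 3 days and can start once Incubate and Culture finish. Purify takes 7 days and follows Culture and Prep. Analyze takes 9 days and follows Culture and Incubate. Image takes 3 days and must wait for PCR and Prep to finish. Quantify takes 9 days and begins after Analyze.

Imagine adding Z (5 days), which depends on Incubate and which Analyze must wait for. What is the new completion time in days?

Originally the lab experiment takes 25 days.
With Z inserted, Analyze now waits for max(Culture, Incubate, Z).
New critical path: Incubate→Z→Analyze→Quantify = 6+5+9+9 = 29 ⇒ 29 days.

29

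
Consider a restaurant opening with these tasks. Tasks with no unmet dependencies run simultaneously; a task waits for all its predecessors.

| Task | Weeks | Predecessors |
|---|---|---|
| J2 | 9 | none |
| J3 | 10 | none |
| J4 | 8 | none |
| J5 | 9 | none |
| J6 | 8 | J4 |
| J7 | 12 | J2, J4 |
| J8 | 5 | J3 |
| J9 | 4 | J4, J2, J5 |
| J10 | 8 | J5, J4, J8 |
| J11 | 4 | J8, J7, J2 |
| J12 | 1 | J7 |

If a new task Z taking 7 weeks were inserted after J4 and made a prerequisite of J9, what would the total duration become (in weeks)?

Originally the job takes 25 weeks.
With Z inserted, J9 now waits for max(J4, J2, J5, Z).
New critical path: J2→J7→J11 = 9+12+4 = 25 ⇒ 25 weeks.

25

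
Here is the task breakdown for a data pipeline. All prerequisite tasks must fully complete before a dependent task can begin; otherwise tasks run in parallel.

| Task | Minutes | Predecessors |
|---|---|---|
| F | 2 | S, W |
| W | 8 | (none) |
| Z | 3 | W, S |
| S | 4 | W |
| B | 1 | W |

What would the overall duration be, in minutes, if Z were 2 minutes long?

Critical path before the change: W→S→Z = 8+4+3 = 15 giving 15 minutes.
Since Z is critical, the -1 change carries straight to that chain (now 14 minutes).
The binding chain switches to W→S→F = 8+4+2 = 14; finish 14 minutes.

14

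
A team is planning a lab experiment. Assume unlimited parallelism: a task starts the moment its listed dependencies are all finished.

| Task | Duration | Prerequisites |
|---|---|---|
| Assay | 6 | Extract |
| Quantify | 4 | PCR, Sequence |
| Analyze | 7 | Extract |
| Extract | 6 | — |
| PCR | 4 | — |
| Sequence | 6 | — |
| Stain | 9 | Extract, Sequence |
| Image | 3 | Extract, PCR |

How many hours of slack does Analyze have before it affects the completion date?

2

The longest chain is Extract→Stain = 6+9 = 15; overall finish 15 hours.
Longest path through Analyze: 13 hours (earliest finish 13, latest finish 15).
Float = 15 − 13 = 2.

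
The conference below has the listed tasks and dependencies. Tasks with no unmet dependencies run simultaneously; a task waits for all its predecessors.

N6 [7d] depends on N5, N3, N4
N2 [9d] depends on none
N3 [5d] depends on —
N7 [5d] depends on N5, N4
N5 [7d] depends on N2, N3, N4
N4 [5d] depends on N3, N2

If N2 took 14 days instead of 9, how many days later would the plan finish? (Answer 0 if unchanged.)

5

Critical path before the change: N2→N4→N5→N6 = 9+5+7+7 = 28 giving 28 days.
Since N2 is critical, the +5 change carries straight to that chain (now 33 days).
That remains the longest chain; total 33 days.
Change in finish: 33 − 28 = +5 days.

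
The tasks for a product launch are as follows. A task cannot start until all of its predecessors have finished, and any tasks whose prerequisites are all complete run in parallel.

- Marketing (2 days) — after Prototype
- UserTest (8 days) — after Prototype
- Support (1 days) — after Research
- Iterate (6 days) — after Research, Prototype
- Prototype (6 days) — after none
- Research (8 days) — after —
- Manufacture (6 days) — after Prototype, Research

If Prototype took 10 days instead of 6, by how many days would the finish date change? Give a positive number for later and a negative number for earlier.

The binding path is Prototype→UserTest = 6+8 = 14; finish at 14 days.
Prototype lies on that path, so at 10 days the path becomes 18 days.
That remains the longest chain; total 18 days.
Change in finish: 18 − 14 = +4 days.

4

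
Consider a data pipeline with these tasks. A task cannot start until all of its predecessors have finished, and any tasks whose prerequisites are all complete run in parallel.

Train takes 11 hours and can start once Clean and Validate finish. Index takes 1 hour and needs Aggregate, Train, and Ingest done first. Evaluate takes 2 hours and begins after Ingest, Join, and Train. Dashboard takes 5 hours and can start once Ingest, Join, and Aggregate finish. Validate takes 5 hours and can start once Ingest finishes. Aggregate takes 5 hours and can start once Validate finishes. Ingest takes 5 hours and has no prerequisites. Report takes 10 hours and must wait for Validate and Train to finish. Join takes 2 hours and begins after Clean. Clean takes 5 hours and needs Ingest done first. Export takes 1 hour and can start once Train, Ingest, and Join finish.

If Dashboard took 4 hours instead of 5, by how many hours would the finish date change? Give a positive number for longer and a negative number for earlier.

Baseline: Ingest→Clean→Train→Report = 5+5+11+10 = 31 → 31 hours.
The longest path through Dashboard is only 20 hours, so Dashboard has float 11.
No other chain overtakes it, so the finish is 31 hours.
Change in finish: 31 − 31 = +0 hours.

0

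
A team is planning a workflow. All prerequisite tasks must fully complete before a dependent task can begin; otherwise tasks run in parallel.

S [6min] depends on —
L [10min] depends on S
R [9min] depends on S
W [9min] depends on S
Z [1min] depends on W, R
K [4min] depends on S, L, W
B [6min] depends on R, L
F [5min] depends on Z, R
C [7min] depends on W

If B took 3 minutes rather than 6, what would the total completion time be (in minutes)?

Actual critical path: S→L→B = 6+10+6 = 22 ⇒ 22 minutes.
B is on the critical path; changing it to 3 makes that path 19 minutes.
The binding chain switches to S→W→C = 6+9+7 = 22; finish 22 minutes.

22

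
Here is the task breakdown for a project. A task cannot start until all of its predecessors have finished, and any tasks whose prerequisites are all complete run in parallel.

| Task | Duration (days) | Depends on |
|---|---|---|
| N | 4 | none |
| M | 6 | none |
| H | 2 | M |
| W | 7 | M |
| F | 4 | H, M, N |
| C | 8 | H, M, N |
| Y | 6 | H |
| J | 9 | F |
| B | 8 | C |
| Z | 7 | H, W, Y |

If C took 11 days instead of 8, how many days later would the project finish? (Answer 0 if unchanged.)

Baseline: M→H→C→B = 6+2+8+8 = 24 → 24 days.
Since C is critical, the +3 change carries straight to that chain (now 27 days).
That remains the longest chain; total 27 days.
Change in finish: 27 − 24 = +3 days.

3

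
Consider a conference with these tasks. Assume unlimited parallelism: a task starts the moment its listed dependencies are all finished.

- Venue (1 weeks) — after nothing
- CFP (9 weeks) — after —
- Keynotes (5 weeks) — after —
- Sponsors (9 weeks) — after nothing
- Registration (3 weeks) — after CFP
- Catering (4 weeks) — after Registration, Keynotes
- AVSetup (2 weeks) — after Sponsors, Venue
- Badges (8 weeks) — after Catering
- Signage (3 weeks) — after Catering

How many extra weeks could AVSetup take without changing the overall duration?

Critical path: CFP→Registration→Catering→Badges = 9+3+4+8 = 24, so the finish is 24 weeks.
AVSetup finishes as early as 11 and must finish by 24.
So AVSetup can slip 24 − 11 = 13 weeks.

13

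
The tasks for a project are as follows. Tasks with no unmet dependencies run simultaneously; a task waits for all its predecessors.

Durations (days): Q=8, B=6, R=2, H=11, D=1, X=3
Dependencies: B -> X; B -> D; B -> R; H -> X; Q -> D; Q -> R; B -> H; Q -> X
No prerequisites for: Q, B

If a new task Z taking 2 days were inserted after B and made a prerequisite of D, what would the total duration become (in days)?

20

Originally the project takes 20 days.
With Z inserted, D now waits for max(Q, B, Z).
New critical path: B→H→X = 6+11+3 = 20 ⇒ 20 days.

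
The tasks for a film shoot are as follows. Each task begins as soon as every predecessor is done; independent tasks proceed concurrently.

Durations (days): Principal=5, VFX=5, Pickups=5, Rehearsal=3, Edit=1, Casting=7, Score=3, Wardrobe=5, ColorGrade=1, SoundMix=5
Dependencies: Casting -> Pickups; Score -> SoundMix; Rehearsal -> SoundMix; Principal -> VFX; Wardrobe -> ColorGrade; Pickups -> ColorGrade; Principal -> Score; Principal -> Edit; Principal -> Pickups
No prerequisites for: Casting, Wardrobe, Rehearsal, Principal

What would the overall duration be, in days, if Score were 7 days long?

17

As given, the longest chain is Principal→Score→SoundMix = 5+3+5 = 13, so the finish is 13 days.
Score lies on that path, so at 7 days the path becomes 17 days.
No other chain overtakes it, so the finish is 17 days.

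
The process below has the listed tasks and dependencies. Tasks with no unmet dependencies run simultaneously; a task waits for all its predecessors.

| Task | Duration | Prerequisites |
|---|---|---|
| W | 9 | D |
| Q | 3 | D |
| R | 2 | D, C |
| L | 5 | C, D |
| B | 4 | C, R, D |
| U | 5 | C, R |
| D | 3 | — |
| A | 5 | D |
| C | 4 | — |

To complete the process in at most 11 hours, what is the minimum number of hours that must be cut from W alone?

Current finish: 12 hours; target: 11.
W is on every critical path, so each hour cut from W cuts the finish by one (this holds down to a finish of 11).
Need 12 − 11 = 1 hour off W → W becomes 8 hours, finish becomes 11.

1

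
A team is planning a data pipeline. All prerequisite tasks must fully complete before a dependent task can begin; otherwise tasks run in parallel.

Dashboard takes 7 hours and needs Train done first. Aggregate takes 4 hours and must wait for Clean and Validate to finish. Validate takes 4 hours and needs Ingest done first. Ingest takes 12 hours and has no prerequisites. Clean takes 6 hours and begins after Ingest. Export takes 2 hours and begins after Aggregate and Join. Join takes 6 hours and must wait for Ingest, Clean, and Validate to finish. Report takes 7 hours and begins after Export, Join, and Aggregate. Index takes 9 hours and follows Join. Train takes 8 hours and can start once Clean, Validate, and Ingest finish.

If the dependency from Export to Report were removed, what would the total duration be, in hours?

Original critical path: Ingest→Clean→Join→Export→Report = 12+6+6+2+7 = 33 ⇒ 33 hours.
Without Export→Report, Report's earliest start moves from 26 to 24.
New critical path: Ingest→Clean→Join→Index = 12+6+6+9 = 33 ⇒ 33 hours.

33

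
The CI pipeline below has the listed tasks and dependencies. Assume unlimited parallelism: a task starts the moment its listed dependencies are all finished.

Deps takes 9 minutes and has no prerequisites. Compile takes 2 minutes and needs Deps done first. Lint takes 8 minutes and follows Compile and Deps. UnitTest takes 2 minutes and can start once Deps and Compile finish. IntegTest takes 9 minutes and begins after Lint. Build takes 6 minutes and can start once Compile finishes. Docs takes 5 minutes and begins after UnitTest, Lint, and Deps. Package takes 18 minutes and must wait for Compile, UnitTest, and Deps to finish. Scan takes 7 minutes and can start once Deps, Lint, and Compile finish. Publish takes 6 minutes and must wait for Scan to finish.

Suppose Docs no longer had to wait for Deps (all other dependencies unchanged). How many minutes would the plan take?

With the dependency in place, Deps→Compile→Lint→Scan→Publish = 9+2+8+7+6 = 32 sets the finish at 32 minutes.
Dropping Deps→Docs doesn't change Docs's earliest start (19); another predecessor still binds.
The longest chain is now Deps→Compile→Lint→Scan→Publish = 9+2+8+7+6 = 32, so the plan takes 32 minutes.

32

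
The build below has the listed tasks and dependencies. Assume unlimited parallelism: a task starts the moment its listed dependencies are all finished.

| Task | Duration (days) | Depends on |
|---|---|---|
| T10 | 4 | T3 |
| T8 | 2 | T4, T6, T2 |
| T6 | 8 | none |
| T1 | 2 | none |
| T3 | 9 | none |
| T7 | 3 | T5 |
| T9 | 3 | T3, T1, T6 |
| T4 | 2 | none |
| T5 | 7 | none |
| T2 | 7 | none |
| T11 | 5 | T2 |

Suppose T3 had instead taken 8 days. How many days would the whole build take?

12

Critical path before the change: T3→T10 = 9+4 = 13 giving 13 days.
Since T3 is critical, the -1 change carries straight to that chain (now 12 days).
Now T2→T11 = 7+5 = 12 is longest, so the finish becomes 12 days.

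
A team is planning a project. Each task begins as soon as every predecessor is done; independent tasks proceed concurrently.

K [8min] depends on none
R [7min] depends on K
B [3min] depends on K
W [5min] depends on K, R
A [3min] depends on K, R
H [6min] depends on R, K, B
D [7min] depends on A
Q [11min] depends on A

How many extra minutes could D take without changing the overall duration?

4

Critical path: K→R→A→Q = 8+7+3+11 = 29, so the finish is 29 minutes.
D finishes as early as 25 and must finish by 29.
So D can slip 29 − 25 = 4 minutes.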